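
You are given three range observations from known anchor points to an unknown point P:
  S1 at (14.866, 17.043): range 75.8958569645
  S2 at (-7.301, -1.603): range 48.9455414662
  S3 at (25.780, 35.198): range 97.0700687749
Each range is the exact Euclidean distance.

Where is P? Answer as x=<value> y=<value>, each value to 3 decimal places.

x=-26.335 y=-46.696

eq1: (x − 14.866)² + (y − 17.043)² = 75.8958569645²
eq2: (x + 7.301)² + (y + 1.603)² = 48.9455414662²
eq3: (x − 25.780)² + (y − 35.198)² = 97.0700687749²
eq2−eq3, eq2−eq1 (x²,y² cancel):
  66.162·x + 73.602·y = -5179.298829
  44.334·x + 37.292·y = -2908.927480
det = 66.162·37.292 − 73.602·44.334 = -795.757764
x = (-5179.298829·37.292 − 73.602·-2908.927480) / -795.757764 = -26.335236
y = (66.162·-2908.927480 − -5179.298829·44.334) / -795.757764 = -46.695836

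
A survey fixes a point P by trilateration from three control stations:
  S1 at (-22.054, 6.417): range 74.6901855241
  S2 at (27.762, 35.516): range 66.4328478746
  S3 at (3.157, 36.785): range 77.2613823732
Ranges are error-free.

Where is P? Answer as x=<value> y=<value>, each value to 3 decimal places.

x=43.720 y=-28.972

eq1: (x + 22.054)² + (y − 6.417)² = 74.6901855241²
eq2: (x − 27.762)² + (y − 35.516)² = 66.4328478746²
eq3: (x − 3.157)² + (y − 36.785)² = 77.2613823732²
eq2−eq3, eq2−eq1 (x²,y² cancel):
  -49.210·x + 2.538·y = -2225.009955
  -99.632·x − 58.198·y = -2669.858632
det = -49.210·-58.198 − 2.538·-99.632 = 3116.789596
x = (-2225.009955·-58.198 − 2.538·-2669.858632) / 3116.789596 = 43.720382
y = (-49.210·-2669.858632 − -2225.009955·-99.632) / 3116.789596 = -28.971622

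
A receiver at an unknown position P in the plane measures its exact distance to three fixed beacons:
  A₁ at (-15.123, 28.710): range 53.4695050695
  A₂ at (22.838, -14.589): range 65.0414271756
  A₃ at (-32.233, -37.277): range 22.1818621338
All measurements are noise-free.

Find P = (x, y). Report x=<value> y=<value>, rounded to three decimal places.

x=-42.141 y=-17.431

eq1: (x + 15.123)² + (y − 28.710)² = 53.4695050695²
eq2: (x − 22.838)² + (y + 14.589)² = 65.0414271756²
eq3: (x + 32.233)² + (y + 37.277)² = 22.1818621338²
eq2−eq3, eq2−eq1 (x²,y² cancel):
  -110.142·x − 45.376·y = 5432.480094
  -75.922·x + 86.598·y = 1689.955341
det = -110.142·86.598 − -45.376·-75.922 = -12983.113588
x = (5432.480094·86.598 − -45.376·1689.955341) / -12983.113588 = -42.141303
y = (-110.142·1689.955341 − 5432.480094·-75.922) / -12983.113588 = -17.431080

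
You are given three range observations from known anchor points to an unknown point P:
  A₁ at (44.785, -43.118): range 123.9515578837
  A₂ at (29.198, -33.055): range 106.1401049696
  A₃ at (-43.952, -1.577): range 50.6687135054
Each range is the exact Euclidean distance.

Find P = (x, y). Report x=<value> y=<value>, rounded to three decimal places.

x=-38.388 y=48.785

eq1: (x − 44.785)² + (y + 43.118)² = 123.9515578837²
eq2: (x − 29.198)² + (y + 33.055)² = 106.1401049696²
eq3: (x + 43.952)² + (y + 1.577)² = 50.6687135054²
eq3−eq1, eq3−eq2 (x²,y² cancel):
  177.474·x − 83.082·y = -10866.077257
  146.300·x − 62.956·y = -8687.512359
det = 177.474·-62.956 − -83.082·146.300 = 981.843456
x = (-10866.077257·-62.956 − -83.082·-8687.512359) / 981.843456 = -38.388138
y = (177.474·-8687.512359 − -10866.077257·146.300) / 981.843456 = 48.785307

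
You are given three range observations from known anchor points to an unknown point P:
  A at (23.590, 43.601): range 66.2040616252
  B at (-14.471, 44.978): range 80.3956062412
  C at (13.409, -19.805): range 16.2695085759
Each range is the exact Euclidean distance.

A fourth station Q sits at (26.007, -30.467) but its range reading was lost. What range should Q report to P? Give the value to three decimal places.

8.837

eq1: (x − 23.590)² + (y − 43.601)² = 66.2040616252²
eq2: (x + 14.471)² + (y − 44.978)² = 80.3956062412²
eq3: (x − 13.409)² + (y + 19.805)² = 16.2695085759²
eq1−eq3, eq1−eq2 (x²,y² cancel):
  -20.362·x − 126.812·y = 2232.784871
  -76.122·x + 2.754·y = -2305.580703
det = -20.362·2.754 − -126.812·-76.122 = -9709.260012
x = (2232.784871·2.754 − -126.812·-2305.580703) / -9709.260012 = 29.479714
y = (-20.362·-2305.580703 − 2232.784871·-76.122) / -9709.260012 = -22.340558
|P − Q| = √((29.479714 − 26.007)² + (-22.340558 − -30.467)²) = 8.837353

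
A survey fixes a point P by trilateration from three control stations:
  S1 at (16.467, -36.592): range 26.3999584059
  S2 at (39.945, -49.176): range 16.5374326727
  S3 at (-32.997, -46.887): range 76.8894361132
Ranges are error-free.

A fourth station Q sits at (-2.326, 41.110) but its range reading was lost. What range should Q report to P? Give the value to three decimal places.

86.539

eq1: (x − 16.467)² + (y + 36.592)² = 26.3999584059²
eq2: (x − 39.945)² + (y + 49.176)² = 16.5374326727²
eq3: (x + 32.997)² + (y + 46.887)² = 76.8894361132²
eq2−eq3, eq2−eq1 (x²,y² cancel):
  -145.884·x + 4.578·y = -6365.187929
  -46.956·x + 25.168·y = -2827.216572
det = -145.884·25.168 − 4.578·-46.956 = -3456.643944
x = (-6365.187929·25.168 − 4.578·-2827.216572) / -3456.643944 = 42.600874
y = (-145.884·-2827.216572 − -6365.187929·-46.956) / -3456.643944 = -32.853224
|P − Q| = √((42.600874 − -2.326)² + (-32.853224 − 41.110)²) = 86.538907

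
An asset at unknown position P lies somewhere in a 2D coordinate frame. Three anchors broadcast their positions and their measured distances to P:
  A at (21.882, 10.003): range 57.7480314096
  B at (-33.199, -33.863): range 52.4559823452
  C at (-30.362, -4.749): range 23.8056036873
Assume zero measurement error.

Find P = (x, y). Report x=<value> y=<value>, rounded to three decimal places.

x=-35.229 y=18.554

eq1: (x − 21.882)² + (y − 10.003)² = 57.7480314096²
eq2: (x + 33.199)² + (y + 33.863)² = 52.4559823452²
eq3: (x + 30.362)² + (y + 4.749)² = 23.8056036873²
eq3−eq1, eq3−eq2 (x²,y² cancel):
  104.488·x + 29.504·y = -3133.650477
  -5.674·x − 58.228·y = -880.450992
det = 104.488·-58.228 − 29.504·-5.674 = -5916.721568
x = (-3133.650477·-58.228 − 29.504·-880.450992) / -5916.721568 = -35.229480
y = (104.488·-880.450992 − -3133.650477·-5.674) / -5916.721568 = 18.553669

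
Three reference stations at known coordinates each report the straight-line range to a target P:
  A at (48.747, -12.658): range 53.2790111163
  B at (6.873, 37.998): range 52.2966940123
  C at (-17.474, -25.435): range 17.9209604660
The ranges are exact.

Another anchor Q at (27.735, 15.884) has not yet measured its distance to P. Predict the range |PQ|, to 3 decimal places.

eq1: (x − 48.747)² + (y + 12.658)² = 53.2790111163²
eq2: (x − 6.873)² + (y − 37.998)² = 52.2966940123²
eq3: (x + 17.474)² + (y + 25.435)² = 17.9209604660²
eq3−eq2, eq3−eq1 (x²,y² cancel):
  48.694·x + 126.866·y = -1874.977149
  132.442·x + 25.554·y = -933.277130
det = 48.694·25.554 − 126.866·132.442 = -15558.060296
x = (-1874.977149·25.554 − 126.866·-933.277130) / -15558.060296 = -4.530640
y = (48.694·-933.277130 − -1874.977149·132.442) / -15558.060296 = -13.040233
|P − Q| = √((-4.530640 − 27.735)² + (-13.040233 − 15.884)²) = 43.332237

43.332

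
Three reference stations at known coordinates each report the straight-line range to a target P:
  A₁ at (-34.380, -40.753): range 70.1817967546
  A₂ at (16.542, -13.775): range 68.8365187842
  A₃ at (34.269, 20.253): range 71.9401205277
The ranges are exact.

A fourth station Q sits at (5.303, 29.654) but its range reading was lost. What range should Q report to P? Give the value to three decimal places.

eq1: (x + 34.380)² + (y + 40.753)² = 70.1817967546²
eq2: (x − 16.542)² + (y + 13.775)² = 68.8365187842²
eq3: (x − 34.269)² + (y − 20.253)² = 71.9401205277²
eq1−eq2, eq1−eq3 (x²,y² cancel):
  101.844·x + 53.956·y = -2192.384743
  137.298·x + 122.012·y = -1508.139385
det = 101.844·122.012 − 53.956·137.298 = 5018.139240
x = (-2192.384743·122.012 − 53.956·-1508.139385) / 5018.139240 = -37.090258
y = (101.844·-1508.139385 − -2192.384743·137.298) / 5018.139240 = 29.376445
|P − Q| = √((-37.090258 − 5.303)² + (29.376445 − 29.654)²) = 42.394166

42.394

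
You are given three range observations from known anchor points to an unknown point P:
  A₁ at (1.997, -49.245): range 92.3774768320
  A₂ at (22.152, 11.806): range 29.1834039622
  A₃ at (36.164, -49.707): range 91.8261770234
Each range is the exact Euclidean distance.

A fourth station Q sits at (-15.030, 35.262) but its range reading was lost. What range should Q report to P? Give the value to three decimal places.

eq1: (x − 1.997)² + (y + 49.245)² = 92.3774768320²
eq2: (x − 22.152)² + (y − 11.806)² = 29.1834039622²
eq3: (x − 36.164)² + (y + 49.707)² = 91.8261770234²
eq1−eq2, eq1−eq3 (x²,y² cancel):
  40.310·x + 122.102·y = 5882.961865
  68.334·x − 0.924·y = 1451.114150
det = 40.310·-0.924 − 122.102·68.334 = -8380.964508
x = (5882.961865·-0.924 − 122.102·1451.114150) / -8380.964508 = 21.789831
y = (40.310·1451.114150 − 5882.961865·68.334) / -8380.964508 = 40.987157
|P − Q| = √((21.789831 − -15.030)² + (40.987157 − 35.262)²) = 37.262278

37.262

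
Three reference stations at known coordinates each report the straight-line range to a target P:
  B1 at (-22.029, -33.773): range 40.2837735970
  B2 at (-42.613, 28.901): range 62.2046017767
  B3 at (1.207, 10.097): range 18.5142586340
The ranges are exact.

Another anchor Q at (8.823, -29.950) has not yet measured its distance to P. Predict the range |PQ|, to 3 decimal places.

eq1: (x + 22.029)² + (y + 33.773)² = 40.2837735970²
eq2: (x + 42.613)² + (y − 28.901)² = 62.2046017767²
eq3: (x − 1.207)² + (y − 10.097)² = 18.5142586340²
eq3−eq1, eq3−eq2 (x²,y² cancel):
  -46.472·x − 87.740·y = 242.481470
  -87.640·x + 37.608·y = -978.905397
det = -46.472·37.608 − -87.740·-87.640 = -9437.252576
x = (242.481470·37.608 − -87.740·-978.905397) / -9437.252576 = 8.134774
y = (-46.472·-978.905397 − 242.481470·-87.640) / -9437.252576 = -7.072267
|P − Q| = √((8.134774 − 8.823)² + (-7.072267 − -29.950)²) = 22.888083

22.888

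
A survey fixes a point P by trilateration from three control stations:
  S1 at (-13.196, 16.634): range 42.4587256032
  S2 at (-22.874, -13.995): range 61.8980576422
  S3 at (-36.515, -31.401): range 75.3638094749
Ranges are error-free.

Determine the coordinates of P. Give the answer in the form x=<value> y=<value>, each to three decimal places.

eq1: (x + 13.196)² + (y − 16.634)² = 42.4587256032²
eq2: (x + 22.874)² + (y + 13.995)² = 61.8980576422²
eq3: (x + 36.515)² + (y + 31.401)² = 75.3638094749²
eq3−eq1, eq3−eq2 (x²,y² cancel):
  46.638·x + 96.070·y = 2008.416745
  27.282·x + 34.812·y = 248.046114
det = 46.638·34.812 − 96.070·27.282 = -997.419684
x = (2008.416745·34.812 − 96.070·248.046114) / -997.419684 = -46.206441
y = (46.638·248.046114 − 2008.416745·27.282) / -997.419684 = 43.337074

x=-46.206 y=43.337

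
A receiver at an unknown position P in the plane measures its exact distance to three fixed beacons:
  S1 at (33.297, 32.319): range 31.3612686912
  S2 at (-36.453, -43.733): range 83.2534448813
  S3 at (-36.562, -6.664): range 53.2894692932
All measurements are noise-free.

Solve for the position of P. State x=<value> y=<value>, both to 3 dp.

eq1: (x − 33.297)² + (y − 32.319)² = 31.3612686912²
eq2: (x + 36.453)² + (y + 43.733)² = 83.2534448813²
eq3: (x + 36.562)² + (y + 6.664)² = 53.2894692932²
eq3−eq2, eq3−eq1 (x²,y² cancel):
  0.218·x − 74.138·y = -2231.160789
  139.718·x + 77.966·y = 2628.257594
det = 0.218·77.966 − -74.138·139.718 = 10375.409672
x = (-2231.160789·77.966 − -74.138·2628.257594) / 10375.409672 = 2.014290
y = (0.218·2628.257594 − -2231.160789·139.718) / 10375.409672 = 30.100622

x=2.014 y=30.101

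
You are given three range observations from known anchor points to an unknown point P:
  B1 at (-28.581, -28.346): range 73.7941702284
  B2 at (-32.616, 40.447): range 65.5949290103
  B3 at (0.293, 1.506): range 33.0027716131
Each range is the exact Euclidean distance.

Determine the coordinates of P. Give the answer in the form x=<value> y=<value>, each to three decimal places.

x=28.964 y=17.851

eq1: (x + 28.581)² + (y + 28.346)² = 73.7941702284²
eq2: (x + 32.616)² + (y − 40.447)² = 65.5949290103²
eq3: (x − 0.293)² + (y − 1.506)² = 33.0027716131²
eq2−eq3, eq2−eq1 (x²,y² cancel):
  65.818·x − 77.882·y = 516.102398
  8.070·x − 137.586·y = -2222.278836
det = 65.818·-137.586 − -77.882·8.070 = -8427.127608
x = (516.102398·-137.586 − -77.882·-2222.278836) / -8427.127608 = 28.964078
y = (65.818·-2222.278836 − 516.102398·8.070) / -8427.127608 = 17.850791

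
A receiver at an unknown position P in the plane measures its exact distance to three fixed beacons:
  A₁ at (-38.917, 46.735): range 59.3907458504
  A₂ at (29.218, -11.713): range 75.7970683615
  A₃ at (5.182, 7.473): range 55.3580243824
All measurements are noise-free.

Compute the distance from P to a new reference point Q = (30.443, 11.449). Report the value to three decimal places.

80.558

eq1: (x + 38.917)² + (y − 46.735)² = 59.3907458504²
eq2: (x − 29.218)² + (y + 11.713)² = 75.7970683615²
eq3: (x − 5.182)² + (y − 7.473)² = 55.3580243824²
eq2−eq1, eq2−eq3 (x²,y² cancel):
  -136.270·x + 116.896·y = 4925.742101
  -48.072·x + 38.372·y = 1772.497669
det = -136.270·38.372 − 116.896·-48.072 = 390.472072
x = (4925.742101·38.372 − 116.896·1772.497669) / 390.472072 = -46.577753
y = (-136.270·1772.497669 − 4925.742101·-48.072) / 390.472072 = -12.159597
|P − Q| = √((-46.577753 − 30.443)² + (-12.159597 − 11.449)²) = 80.557819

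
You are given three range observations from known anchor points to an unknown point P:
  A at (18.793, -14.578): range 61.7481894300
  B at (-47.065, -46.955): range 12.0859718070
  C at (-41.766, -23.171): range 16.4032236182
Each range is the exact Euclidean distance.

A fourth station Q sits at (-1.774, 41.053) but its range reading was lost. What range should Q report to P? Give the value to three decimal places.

87.913

eq1: (x − 18.793)² + (y + 14.578)² = 61.7481894300²
eq2: (x + 47.065)² + (y + 46.955)² = 12.0859718070²
eq3: (x + 41.766)² + (y + 23.171)² = 16.4032236182²
eq2−eq1, eq2−eq3 (x²,y² cancel):
  131.716·x + 64.754·y = -7520.959500
  10.598·x + 47.568·y = -2261.587284
det = 131.716·47.568 − 64.754·10.598 = 5579.203796
x = (-7520.959500·47.568 − 64.754·-2261.587284) / 5579.203796 = -37.874612
y = (131.716·-2261.587284 − -7520.959500·10.598) / 5579.203796 = -39.105957
|P − Q| = √((-37.874612 − -1.774)² + (-39.105957 − 41.053)²) = 87.913096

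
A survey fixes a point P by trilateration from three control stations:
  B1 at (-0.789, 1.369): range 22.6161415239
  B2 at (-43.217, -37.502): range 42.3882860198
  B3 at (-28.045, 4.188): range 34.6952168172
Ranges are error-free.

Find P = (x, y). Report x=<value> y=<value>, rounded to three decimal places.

eq1: (x + 0.789)² + (y − 1.369)² = 22.6161415239²
eq2: (x + 43.217)² + (y + 37.502)² = 42.3882860198²
eq3: (x + 28.045)² + (y − 4.188)² = 34.6952168172²
eq2−eq3, eq2−eq1 (x²,y² cancel):
  30.344·x + 83.380·y = -1877.039002
  84.856·x + 77.742·y = -1986.335477
det = 30.344·77.742 − 83.380·84.856 = -4716.290032
x = (-1877.039002·77.742 − 83.380·-1986.335477) / -4716.290032 = -4.176140
y = (30.344·-1986.335477 − -1877.039002·84.856) / -4716.290032 = -20.992063

x=-4.176 y=-20.992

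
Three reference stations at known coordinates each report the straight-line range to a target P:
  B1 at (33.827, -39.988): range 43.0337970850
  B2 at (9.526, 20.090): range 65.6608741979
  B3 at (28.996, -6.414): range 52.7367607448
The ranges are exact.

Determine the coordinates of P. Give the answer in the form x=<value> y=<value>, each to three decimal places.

x=-9.110 y=-42.871

eq1: (x − 33.827)² + (y + 39.988)² = 43.0337970850²
eq2: (x − 9.526)² + (y − 20.090)² = 65.6608741979²
eq3: (x − 28.996)² + (y + 6.414)² = 52.7367607448²
eq3−eq2, eq3−eq1 (x²,y² cancel):
  -38.940·x + 53.008·y = -1917.739103
  9.662·x − 67.148·y = 2790.656903
det = -38.940·-67.148 − 53.008·9.662 = 2102.579824
x = (-1917.739103·-67.148 − 53.008·2790.656903) / 2102.579824 = -9.110140
y = (-38.940·2790.656903 − -1917.739103·9.662) / 2102.579824 = -42.870660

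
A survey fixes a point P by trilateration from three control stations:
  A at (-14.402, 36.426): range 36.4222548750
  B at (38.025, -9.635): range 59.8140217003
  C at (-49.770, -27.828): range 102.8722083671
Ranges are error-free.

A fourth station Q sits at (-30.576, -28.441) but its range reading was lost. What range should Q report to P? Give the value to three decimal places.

91.400

eq1: (x + 14.402)² + (y − 36.426)² = 36.4222548750²
eq2: (x − 38.025)² + (y + 9.635)² = 59.8140217003²
eq3: (x + 49.770)² + (y + 27.828)² = 102.8722083671²
eq3−eq2, eq3−eq1 (x²,y² cancel):
  175.590·x + 36.386·y = 5292.257428
  70.736·x + 128.508·y = 7538.931200
det = 175.590·128.508 − 36.386·70.736 = 19990.919624
x = (5292.257428·128.508 − 36.386·7538.931200) / 19990.919624 = 20.298509
y = (175.590·7538.931200 − 5292.257428·70.736) / 19990.919624 = 47.491953
|P − Q| = √((20.298509 − -30.576)² + (47.491953 − -28.441)²) = 91.400377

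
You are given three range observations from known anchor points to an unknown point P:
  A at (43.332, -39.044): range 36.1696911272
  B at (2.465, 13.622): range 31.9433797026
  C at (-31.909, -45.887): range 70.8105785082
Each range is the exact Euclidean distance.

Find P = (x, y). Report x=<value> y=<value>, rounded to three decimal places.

eq1: (x − 43.332)² + (y + 39.044)² = 36.1696911272²
eq2: (x − 2.465)² + (y − 13.622)² = 31.9433797026²
eq3: (x + 31.909)² + (y + 45.887)² = 70.8105785082²
eq3−eq1, eq3−eq2 (x²,y² cancel):
  150.482·x + 13.686·y = 3984.186582
  68.748·x + 119.018·y = 1061.592581
det = 150.482·119.018 − 13.686·68.748 = 16969.181548
x = (3984.186582·119.018 − 13.686·1061.592581) / 16969.181548 = 27.087987
y = (150.482·1061.592581 − 3984.186582·68.748) / 16969.181548 = -6.727153

x=27.088 y=-6.727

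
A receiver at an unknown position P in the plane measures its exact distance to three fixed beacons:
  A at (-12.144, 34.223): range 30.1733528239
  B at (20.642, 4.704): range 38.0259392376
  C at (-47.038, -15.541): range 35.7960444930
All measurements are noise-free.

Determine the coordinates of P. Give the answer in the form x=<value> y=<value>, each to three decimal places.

eq1: (x + 12.144)² + (y − 34.223)² = 30.1733528239²
eq2: (x − 20.642)² + (y − 4.704)² = 38.0259392376²
eq3: (x + 47.038)² + (y + 15.541)² = 35.7960444930²
eq2−eq3, eq2−eq1 (x²,y² cancel):
  -135.360·x − 40.490·y = 2170.491599
  -65.572·x + 59.038·y = 1406.011519
det = -135.360·59.038 − -40.490·-65.572 = -10646.393960
x = (2170.491599·59.038 − -40.490·1406.011519) / -10646.393960 = -17.383434
y = (-135.360·1406.011519 − 2170.491599·-65.572) / -10646.393960 = 4.508028

x=-17.383 y=4.508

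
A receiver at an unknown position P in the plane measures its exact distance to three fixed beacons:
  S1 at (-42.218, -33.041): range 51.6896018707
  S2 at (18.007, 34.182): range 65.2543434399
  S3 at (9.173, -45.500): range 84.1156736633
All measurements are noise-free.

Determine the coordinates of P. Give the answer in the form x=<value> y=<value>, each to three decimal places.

x=-45.348 y=18.554

eq1: (x + 42.218)² + (y + 33.041)² = 51.6896018707²
eq2: (x − 18.007)² + (y − 34.182)² = 65.2543434399²
eq3: (x − 9.173)² + (y + 45.500)² = 84.1156736633²
eq3−eq1, eq3−eq2 (x²,y² cancel):
  -102.782·x + 24.918·y = 5123.304890
  17.668·x + 159.364·y = 2155.584462
det = -102.782·159.364 − 24.918·17.668 = -16820.001872
x = (5123.304890·159.364 − 24.918·2155.584462) / -16820.001872 = -45.348241
y = (-102.782·2155.584462 − 5123.304890·17.668) / -16820.001872 = 18.553734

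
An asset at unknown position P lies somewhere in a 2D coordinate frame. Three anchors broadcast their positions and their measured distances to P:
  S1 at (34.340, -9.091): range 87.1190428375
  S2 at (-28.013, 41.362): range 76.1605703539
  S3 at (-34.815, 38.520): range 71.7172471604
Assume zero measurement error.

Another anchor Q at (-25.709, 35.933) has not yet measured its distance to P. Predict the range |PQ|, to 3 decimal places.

71.717

eq1: (x − 34.340)² + (y + 9.091)² = 87.1190428375²
eq2: (x + 28.013)² + (y − 41.362)² = 76.1605703539²
eq3: (x + 34.815)² + (y − 38.520)² = 71.7172471604²
eq1−eq3, eq1−eq2 (x²,y² cancel):
  -138.310·x + 95.222·y = 3880.356829
  -124.706·x + 100.906·y = 3022.956480
det = -138.310·100.906 − 95.222·-124.706 = -2081.554128
x = (3880.356829·100.906 − 95.222·3022.956480) / -2081.554128 = -49.818221
y = (-138.310·3022.956480 − 3880.356829·-124.706) / -2081.554128 = -31.610356
|P − Q| = √((-49.818221 − -25.709)² + (-31.610356 − 35.933)²) = 71.717219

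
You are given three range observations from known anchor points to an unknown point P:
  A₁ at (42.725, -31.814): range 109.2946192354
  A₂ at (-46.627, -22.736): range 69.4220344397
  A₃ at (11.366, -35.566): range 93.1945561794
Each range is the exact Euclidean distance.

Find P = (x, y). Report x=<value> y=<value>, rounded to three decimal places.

x=-34.422 y=45.605

eq1: (x − 42.725)² + (y + 31.814)² = 109.2946192354²
eq2: (x + 46.627)² + (y + 22.736)² = 69.4220344397²
eq3: (x − 11.366)² + (y + 35.566)² = 93.1945561794²
eq1−eq3, eq1−eq2 (x²,y² cancel):
  -62.718·x − 7.504·y = 1816.658583
  -178.704·x + 18.156·y = 6979.341532
det = -62.718·18.156 − -7.504·-178.704 = -2479.702824
x = (1816.658583·18.156 − -7.504·6979.341532) / -2479.702824 = -34.421960
y = (-62.718·6979.341532 − 1816.658583·-178.704) / -2479.702824 = 45.604734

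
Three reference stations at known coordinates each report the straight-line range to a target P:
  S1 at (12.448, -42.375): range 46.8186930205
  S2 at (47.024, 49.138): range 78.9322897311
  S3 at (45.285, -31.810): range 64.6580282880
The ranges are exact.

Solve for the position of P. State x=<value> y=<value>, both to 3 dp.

eq1: (x − 12.448)² + (y + 42.375)² = 46.8186930205²
eq2: (x − 47.024)² + (y − 49.138)² = 78.9322897311²
eq3: (x − 45.285)² + (y + 31.810)² = 64.6580282880²
eq1−eq2, eq1−eq3 (x²,y² cancel):
  69.152·x + 183.026·y = -1363.110055
  65.674·x + 21.130·y = -876.656610
det = 69.152·21.130 − 183.026·65.674 = -10558.867764
x = (-1363.110055·21.130 − 183.026·-876.656610) / -10558.867764 = -12.468045
y = (69.152·-876.656610 − -1363.110055·65.674) / -10558.867764 = -2.736878

x=-12.468 y=-2.737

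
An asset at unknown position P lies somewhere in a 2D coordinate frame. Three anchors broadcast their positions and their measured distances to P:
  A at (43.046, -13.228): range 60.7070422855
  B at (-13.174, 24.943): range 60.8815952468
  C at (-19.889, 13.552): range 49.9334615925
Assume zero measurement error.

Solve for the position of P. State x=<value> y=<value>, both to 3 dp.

x=-13.253 y=-35.939

eq1: (x − 43.046)² + (y + 13.228)² = 60.7070422855²
eq2: (x + 13.174)² + (y − 24.943)² = 60.8815952468²
eq3: (x + 19.889)² + (y − 13.552)² = 49.9334615925²
eq2−eq1, eq2−eq3 (x²,y² cancel):
  112.440·x − 76.342·y = 1253.454232
  -13.430·x − 22.782·y = 996.739553
det = 112.440·-22.782 − -76.342·-13.430 = -3586.881140
x = (1253.454232·-22.782 − -76.342·996.739553) / -3586.881140 = -13.252989
y = (112.440·996.739553 − 1253.454232·-13.430) / -3586.881140 = -35.938544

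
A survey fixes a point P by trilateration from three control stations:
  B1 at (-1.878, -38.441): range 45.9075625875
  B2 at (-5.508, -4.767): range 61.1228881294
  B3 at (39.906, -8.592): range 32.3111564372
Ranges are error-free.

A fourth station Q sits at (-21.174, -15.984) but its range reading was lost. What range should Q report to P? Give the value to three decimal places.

eq1: (x + 1.878)² + (y + 38.441)² = 45.9075625875²
eq2: (x + 5.508)² + (y + 4.767)² = 61.1228881294²
eq3: (x − 39.906)² + (y + 8.592)² = 32.3111564372²
eq1−eq3, eq1−eq2 (x²,y² cancel):
  83.568·x + 59.698·y = 1248.567407
  -7.260·x + 67.348·y = -3056.678163
det = 83.568·67.348 − 59.698·-7.260 = 6061.545144
x = (1248.567407·67.348 − 59.698·-3056.678163) / 6061.545144 = 43.976591
y = (83.568·-3056.678163 − 1248.567407·-7.260) / 6061.545144 = -40.645722
|P − Q| = √((43.976591 − -21.174)² + (-40.645722 − -15.984)²) = 69.662042

69.662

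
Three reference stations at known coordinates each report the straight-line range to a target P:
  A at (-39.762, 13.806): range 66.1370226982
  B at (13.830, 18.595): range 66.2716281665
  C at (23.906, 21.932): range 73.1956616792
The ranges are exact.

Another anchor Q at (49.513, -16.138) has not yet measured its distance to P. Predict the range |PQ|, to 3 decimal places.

63.708

eq1: (x + 39.762)² + (y − 13.806)² = 66.1370226982²
eq2: (x − 13.830)² + (y − 18.595)² = 66.2716281665²
eq3: (x − 23.906)² + (y − 21.932)² = 73.1956616792²
eq3−eq2, eq3−eq1 (x²,y² cancel):
  -20.152·x − 6.674·y = 450.209654
  -127.336·x − 16.252·y = 1702.611937
det = -20.152·-16.252 − -6.674·-127.336 = -522.330160
x = (450.209654·-16.252 − -6.674·1702.611937) / -522.330160 = -7.746872
y = (-20.152·1702.611937 − 450.209654·-127.336) / -522.330160 = -44.065732
|P − Q| = √((-7.746872 − 49.513)² + (-44.065732 − -16.138)²) = 63.707544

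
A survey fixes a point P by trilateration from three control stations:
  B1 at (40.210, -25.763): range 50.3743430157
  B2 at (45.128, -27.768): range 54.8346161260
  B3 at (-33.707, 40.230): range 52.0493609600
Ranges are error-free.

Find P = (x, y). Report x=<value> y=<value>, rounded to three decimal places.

x=12.527 y=16.323

eq1: (x − 40.210)² + (y + 25.763)² = 50.3743430157²
eq2: (x − 45.128)² + (y + 27.768)² = 54.8346161260²
eq3: (x + 33.707)² + (y − 40.230)² = 52.0493609600²
eq1−eq2, eq1−eq3 (x²,y² cancel):
  9.836·x − 4.010·y = 57.761248
  -147.834·x + 131.986·y = 302.476938
det = 9.836·131.986 − -4.010·-147.834 = 705.399956
x = (57.761248·131.986 − -4.010·302.476938) / 705.399956 = 12.527090
y = (9.836·302.476938 − 57.761248·-147.834) / 705.399956 = 16.322994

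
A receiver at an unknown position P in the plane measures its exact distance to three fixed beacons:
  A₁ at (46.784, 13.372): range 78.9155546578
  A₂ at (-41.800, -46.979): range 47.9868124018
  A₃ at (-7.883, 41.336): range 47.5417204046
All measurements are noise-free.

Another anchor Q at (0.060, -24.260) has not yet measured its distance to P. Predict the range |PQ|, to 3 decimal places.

39.228

eq1: (x − 46.784)² + (y − 13.372)² = 78.9155546578²
eq2: (x + 41.800)² + (y + 46.979)² = 47.9868124018²
eq3: (x + 7.883)² + (y − 41.336)² = 47.5417204046²
eq3−eq1, eq3−eq2 (x²,y² cancel):
  109.334·x − 55.928·y = -3370.703133
  -67.834·x − 176.630·y = 2140.940871
det = 109.334·-176.630 − -55.928·-67.834 = -23105.484372
x = (-3370.703133·-176.630 − -55.928·2140.940871) / -23105.484372 = -30.949615
y = (109.334·2140.940871 − -3370.703133·-67.834) / -23105.484372 = -0.234981
|P − Q| = √((-30.949615 − 0.060)² + (-0.234981 − -24.260)²) = 39.227512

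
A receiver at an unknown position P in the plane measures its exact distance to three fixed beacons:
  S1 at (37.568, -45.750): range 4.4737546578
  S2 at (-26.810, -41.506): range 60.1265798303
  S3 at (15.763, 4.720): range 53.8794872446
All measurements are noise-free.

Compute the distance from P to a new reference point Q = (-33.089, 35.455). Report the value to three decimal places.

eq1: (x − 37.568)² + (y + 45.750)² = 4.4737546578²
eq2: (x + 26.810)² + (y + 41.506)² = 60.1265798303²
eq3: (x − 15.763)² + (y − 4.720)² = 53.8794872446²
eq3−eq2, eq3−eq1 (x²,y² cancel):
  -85.146·x − 92.452·y = 1458.567111
  43.610·x − 100.940·y = 6116.651220
det = -85.146·-100.940 − -92.452·43.610 = 12626.468960
x = (1458.567111·-100.940 − -92.452·6116.651220) / 12626.468960 = 33.126354
y = (-85.146·6116.651220 − 1458.567111·43.610) / 12626.468960 = -46.285030
|P − Q| = √((33.126354 − -33.089)² + (-46.285030 − 35.455)²) = 105.194608

105.195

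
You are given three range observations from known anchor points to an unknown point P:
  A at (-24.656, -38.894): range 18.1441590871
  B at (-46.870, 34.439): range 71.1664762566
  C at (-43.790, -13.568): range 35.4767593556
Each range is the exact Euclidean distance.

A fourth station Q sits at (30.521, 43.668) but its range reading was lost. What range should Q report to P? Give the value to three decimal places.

eq1: (x + 24.656)² + (y + 38.894)² = 18.1441590871²
eq2: (x + 46.870)² + (y − 34.439)² = 71.1664762566²
eq3: (x + 43.790)² + (y + 13.568)² = 35.4767593556²
eq2−eq3, eq2−eq1 (x²,y² cancel):
  6.160·x − 96.014·y = 2524.879991
  44.428·x − 146.666·y = 3473.276785
det = 6.160·-146.666 − -96.014·44.428 = 3362.247432
x = (2524.879991·-146.666 − -96.014·3473.276785) / 3362.247432 = -10.954236
y = (6.160·3473.276785 − 2524.879991·44.428) / 3362.247432 = -26.999793
|P − Q| = √((-10.954236 − 30.521)² + (-26.999793 − 43.668)²) = 81.939808

81.940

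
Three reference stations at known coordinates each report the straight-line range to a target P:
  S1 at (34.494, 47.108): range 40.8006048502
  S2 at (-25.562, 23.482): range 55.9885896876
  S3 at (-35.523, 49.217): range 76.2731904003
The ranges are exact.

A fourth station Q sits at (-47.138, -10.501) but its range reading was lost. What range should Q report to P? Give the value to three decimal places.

eq1: (x − 34.494)² + (y − 47.108)² = 40.8006048502²
eq2: (x + 25.562)² + (y − 23.482)² = 55.9885896876²
eq3: (x + 35.523)² + (y − 49.217)² = 76.2731904003²
eq2−eq3, eq2−eq1 (x²,y² cancel):
  -19.922·x + 51.470·y = -203.500949
  120.112·x + 47.252·y = 3674.212351
det = -19.922·47.252 − 51.470·120.112 = -7123.518984
x = (-203.500949·47.252 − 51.470·3674.212351) / -7123.518984 = 27.897383
y = (-19.922·3674.212351 − -203.500949·120.112) / -7123.518984 = 6.844195
|P − Q| = √((27.897383 − -47.138)² + (6.844195 − -10.501)²) = 77.014054

77.014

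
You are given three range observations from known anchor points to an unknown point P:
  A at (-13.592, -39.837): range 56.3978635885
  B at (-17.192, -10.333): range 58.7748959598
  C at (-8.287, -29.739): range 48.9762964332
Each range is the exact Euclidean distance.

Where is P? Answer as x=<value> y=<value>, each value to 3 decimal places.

eq1: (x + 13.592)² + (y + 39.837)² = 56.3978635885²
eq2: (x + 17.192)² + (y + 10.333)² = 58.7748959598²
eq3: (x + 8.287)² + (y + 29.739)² = 48.9762964332²
eq2−eq3, eq2−eq1 (x²,y² cancel):
  17.810·x − 38.812·y = 1606.557520
  7.200·x − 59.008·y = 1643.162658
det = 17.810·-59.008 − -38.812·7.200 = -771.486080
x = (1606.557520·-59.008 − -38.812·1643.162658) / -771.486080 = 40.215006
y = (17.810·1643.162658 − 1606.557520·7.200) / -771.486080 = -22.939510

x=40.215 y=-22.940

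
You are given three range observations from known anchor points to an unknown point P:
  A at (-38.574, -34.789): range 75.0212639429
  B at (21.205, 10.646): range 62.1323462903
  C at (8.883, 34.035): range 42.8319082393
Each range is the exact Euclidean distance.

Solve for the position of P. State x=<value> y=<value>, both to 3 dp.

x=-33.523 y=40.062

eq1: (x + 38.574)² + (y + 34.789)² = 75.0212639429²
eq2: (x − 21.205)² + (y − 10.646)² = 62.1323462903²
eq3: (x − 8.883)² + (y − 34.035)² = 42.8319082393²
eq2−eq1, eq2−eq3 (x²,y² cancel):
  -119.558·x − 90.870·y = 367.477068
  -24.644·x + 46.778·y = 2700.155665
det = -119.558·46.778 − -90.870·-24.644 = -7832.084404
x = (367.477068·46.778 − -90.870·2700.155665) / -7832.084404 = -33.522747
y = (-119.558·2700.155665 − 367.477068·-24.644) / -7832.084404 = 40.062018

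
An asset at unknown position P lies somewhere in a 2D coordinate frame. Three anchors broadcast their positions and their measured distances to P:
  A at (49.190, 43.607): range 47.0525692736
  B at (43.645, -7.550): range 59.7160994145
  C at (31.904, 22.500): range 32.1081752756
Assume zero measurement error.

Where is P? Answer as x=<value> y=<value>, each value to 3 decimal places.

x=2.760 y=35.975

eq1: (x − 49.190)² + (y − 43.607)² = 47.0525692736²
eq2: (x − 43.645)² + (y + 7.550)² = 59.7160994145²
eq3: (x − 31.904)² + (y − 22.500)² = 32.1081752756²
eq1−eq2, eq1−eq3 (x²,y² cancel):
  -11.090·x − 102.314·y = -3711.406278
  -34.572·x − 42.214·y = -1614.101977
det = -11.090·-42.214 − -102.314·-34.572 = -3069.046348
x = (-3711.406278·-42.214 − -102.314·-1614.101977) / -3069.046348 = 2.760442
y = (-11.090·-1614.101977 − -3711.406278·-34.572) / -3069.046348 = 35.975458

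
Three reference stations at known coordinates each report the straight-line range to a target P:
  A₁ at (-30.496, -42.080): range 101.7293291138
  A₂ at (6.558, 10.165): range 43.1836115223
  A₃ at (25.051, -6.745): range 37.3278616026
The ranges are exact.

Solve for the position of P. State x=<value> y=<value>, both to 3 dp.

eq1: (x + 30.496)² + (y + 42.080)² = 101.7293291138²
eq2: (x − 6.558)² + (y − 10.165)² = 43.1836115223²
eq3: (x − 25.051)² + (y + 6.745)² = 37.3278616026²
eq1−eq3, eq1−eq2 (x²,y² cancel):
  111.094·x + 70.670·y = 6927.802360
  74.108·x + 104.490·y = 5929.634271
det = 111.094·104.490 − 70.670·74.108 = 6370.999700
x = (6927.802360·104.490 − 70.670·5929.634271) / 6370.999700 = 47.847878
y = (111.094·5929.634271 − 6927.802360·74.108) / 6370.999700 = 22.812937

x=47.848 y=22.813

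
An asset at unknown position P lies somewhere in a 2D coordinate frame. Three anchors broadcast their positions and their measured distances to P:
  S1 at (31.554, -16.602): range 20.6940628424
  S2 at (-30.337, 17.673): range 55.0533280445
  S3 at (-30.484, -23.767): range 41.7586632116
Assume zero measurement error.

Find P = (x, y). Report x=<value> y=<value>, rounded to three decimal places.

eq1: (x − 31.554)² + (y + 16.602)² = 20.6940628424²
eq2: (x + 30.337)² + (y − 17.673)² = 55.0533280445²
eq3: (x + 30.484)² + (y + 23.767)² = 41.7586632116²
eq1−eq2, eq1−eq3 (x²,y² cancel):
  -123.782·x + 68.550·y = -2641.237514
  -124.076·x − 14.330·y = -1092.678491
det = -123.782·-14.330 − 68.550·-124.076 = 10279.205860
x = (-2641.237514·-14.330 − 68.550·-1092.678491) / 10279.205860 = 10.968945
y = (-123.782·-1092.678491 − -2641.237514·-124.076) / 10279.205860 = -18.723261

x=10.969 y=-18.723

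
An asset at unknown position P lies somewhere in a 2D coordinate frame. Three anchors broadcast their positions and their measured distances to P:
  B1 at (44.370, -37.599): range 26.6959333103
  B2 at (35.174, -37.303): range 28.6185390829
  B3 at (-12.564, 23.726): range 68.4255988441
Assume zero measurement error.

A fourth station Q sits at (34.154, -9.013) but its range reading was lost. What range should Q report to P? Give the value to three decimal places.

eq1: (x − 44.370)² + (y + 37.599)² = 26.6959333103²
eq2: (x − 35.174)² + (y + 37.303)² = 28.6185390829²
eq3: (x + 12.564)² + (y − 23.726)² = 68.4255988441²
eq1−eq2, eq1−eq3 (x²,y² cancel):
  -18.392·x + 0.592·y = -860.005540
  -113.868·x + 122.650·y = -6630.994251
det = -18.392·122.650 − 0.592·-113.868 = -2188.368944
x = (-860.005540·122.650 − 0.592·-6630.994251) / -2188.368944 = 46.406311
y = (-18.392·-6630.994251 − -860.005540·-113.868) / -2188.368944 = -10.980843
|P − Q| = √((46.406311 − 34.154)² + (-10.980843 − -9.013)²) = 12.409333

12.409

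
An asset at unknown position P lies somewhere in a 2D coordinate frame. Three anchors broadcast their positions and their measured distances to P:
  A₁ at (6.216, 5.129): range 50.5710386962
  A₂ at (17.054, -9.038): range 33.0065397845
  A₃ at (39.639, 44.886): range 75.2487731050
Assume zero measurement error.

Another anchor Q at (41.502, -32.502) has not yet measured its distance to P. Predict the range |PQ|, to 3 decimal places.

2.322

eq1: (x − 6.216)² + (y − 5.129)² = 50.5710386962²
eq2: (x − 17.054)² + (y + 9.038)² = 33.0065397845²
eq3: (x − 39.639)² + (y − 44.886)² = 75.2487731050²
eq3−eq1, eq3−eq2 (x²,y² cancel):
  -66.846·x − 79.514·y = -416.110121
  -45.170·x − 107.848·y = 1359.467228
det = -66.846·-107.848 − -79.514·-45.170 = 3617.560028
x = (-416.110121·-107.848 − -79.514·1359.467228) / 3617.560028 = 42.286326
y = (-66.846·1359.467228 − -416.110121·-45.170) / 3617.560028 = -30.316191
|P − Q| = √((42.286326 − 41.502)² + (-30.316191 − -32.502)²) = 2.322268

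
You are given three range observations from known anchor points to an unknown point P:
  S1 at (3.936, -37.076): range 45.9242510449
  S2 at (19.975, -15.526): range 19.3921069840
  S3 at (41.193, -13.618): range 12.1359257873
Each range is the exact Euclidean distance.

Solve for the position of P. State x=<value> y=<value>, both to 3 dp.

eq1: (x − 3.936)² + (y + 37.076)² = 45.9242510449²
eq2: (x − 19.975)² + (y + 15.526)² = 19.3921069840²
eq3: (x − 41.193)² + (y + 13.618)² = 12.1359257873²
eq3−eq2, eq3−eq1 (x²,y² cancel):
  -42.436·x − 3.816·y = -1471.028991
  -74.514·x − 46.916·y = -2453.947440
det = -42.436·-46.916 − -3.816·-74.514 = 1706.581952
x = (-1471.028991·-46.916 − -3.816·-2453.947440) / 1706.581952 = 34.953219
y = (-42.436·-2453.947440 − -1471.028991·-74.514) / 1706.581952 = -3.209070

x=34.953 y=-3.209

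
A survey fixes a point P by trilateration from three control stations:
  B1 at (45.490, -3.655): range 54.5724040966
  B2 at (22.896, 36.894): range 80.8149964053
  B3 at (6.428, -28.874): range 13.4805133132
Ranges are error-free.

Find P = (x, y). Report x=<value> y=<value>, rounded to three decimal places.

eq1: (x − 45.490)² + (y + 3.655)² = 54.5724040966²
eq2: (x − 22.896)² + (y − 36.894)² = 80.8149964053²
eq3: (x − 6.428)² + (y + 28.874)² = 13.4805133132²
eq1−eq3, eq1−eq2 (x²,y² cancel):
  -78.124·x − 50.438·y = 1588.750985
  -45.188·x + 81.098·y = -3750.221428
det = -78.124·81.098 − -50.438·-45.188 = -8614.892496
x = (1588.750985·81.098 − -50.438·-3750.221428) / -8614.892496 = 7.000568
y = (-78.124·-3750.221428 − 1588.750985·-45.188) / -8614.892496 = -42.342348

x=7.001 y=-42.342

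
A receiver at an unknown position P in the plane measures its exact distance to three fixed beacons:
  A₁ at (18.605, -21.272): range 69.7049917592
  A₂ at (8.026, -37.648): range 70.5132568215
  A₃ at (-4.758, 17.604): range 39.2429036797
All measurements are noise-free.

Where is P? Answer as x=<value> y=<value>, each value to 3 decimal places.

eq1: (x − 18.605)² + (y + 21.272)² = 69.7049917592²
eq2: (x − 8.026)² + (y + 37.648)² = 70.5132568215²
eq3: (x + 4.758)² + (y − 17.604)² = 39.2429036797²
eq1−eq3, eq1−eq2 (x²,y² cancel):
  -46.726·x + 77.752·y = 2852.675758
  -21.158·x − 32.752·y = 569.811060
det = -46.726·-32.752 − 77.752·-21.158 = 3175.446768
x = (2852.675758·-32.752 − 77.752·569.811060) / 3175.446768 = -43.374931
y = (-46.726·569.811060 − 2852.675758·-21.158) / 3175.446768 = 10.622733

x=-43.375 y=10.623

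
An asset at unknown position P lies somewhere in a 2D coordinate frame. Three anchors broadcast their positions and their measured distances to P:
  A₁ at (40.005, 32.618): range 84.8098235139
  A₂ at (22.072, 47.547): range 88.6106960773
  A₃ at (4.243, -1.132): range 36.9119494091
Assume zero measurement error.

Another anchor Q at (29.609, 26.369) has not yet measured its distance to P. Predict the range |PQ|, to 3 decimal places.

73.603

eq1: (x − 40.005)² + (y − 32.618)² = 84.8098235139²
eq2: (x − 22.072)² + (y − 47.547)² = 88.6106960773²
eq3: (x − 4.243)² + (y + 1.132)² = 36.9119494091²
eq3−eq2, eq3−eq1 (x²,y² cancel):
  35.658·x + 97.358·y = -3760.757530
  71.524·x + 67.500·y = -3185.164679
det = 35.658·67.500 − 97.358·71.524 = -4556.518592
x = (-3760.757530·67.500 − 97.358·-3185.164679) / -4556.518592 = -12.344980
y = (35.658·-3185.164679 − -3760.757530·71.524) / -4556.518592 = -34.106701
|P − Q| = √((-12.344980 − 29.609)² + (-34.106701 − 26.369)²) = 73.603308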